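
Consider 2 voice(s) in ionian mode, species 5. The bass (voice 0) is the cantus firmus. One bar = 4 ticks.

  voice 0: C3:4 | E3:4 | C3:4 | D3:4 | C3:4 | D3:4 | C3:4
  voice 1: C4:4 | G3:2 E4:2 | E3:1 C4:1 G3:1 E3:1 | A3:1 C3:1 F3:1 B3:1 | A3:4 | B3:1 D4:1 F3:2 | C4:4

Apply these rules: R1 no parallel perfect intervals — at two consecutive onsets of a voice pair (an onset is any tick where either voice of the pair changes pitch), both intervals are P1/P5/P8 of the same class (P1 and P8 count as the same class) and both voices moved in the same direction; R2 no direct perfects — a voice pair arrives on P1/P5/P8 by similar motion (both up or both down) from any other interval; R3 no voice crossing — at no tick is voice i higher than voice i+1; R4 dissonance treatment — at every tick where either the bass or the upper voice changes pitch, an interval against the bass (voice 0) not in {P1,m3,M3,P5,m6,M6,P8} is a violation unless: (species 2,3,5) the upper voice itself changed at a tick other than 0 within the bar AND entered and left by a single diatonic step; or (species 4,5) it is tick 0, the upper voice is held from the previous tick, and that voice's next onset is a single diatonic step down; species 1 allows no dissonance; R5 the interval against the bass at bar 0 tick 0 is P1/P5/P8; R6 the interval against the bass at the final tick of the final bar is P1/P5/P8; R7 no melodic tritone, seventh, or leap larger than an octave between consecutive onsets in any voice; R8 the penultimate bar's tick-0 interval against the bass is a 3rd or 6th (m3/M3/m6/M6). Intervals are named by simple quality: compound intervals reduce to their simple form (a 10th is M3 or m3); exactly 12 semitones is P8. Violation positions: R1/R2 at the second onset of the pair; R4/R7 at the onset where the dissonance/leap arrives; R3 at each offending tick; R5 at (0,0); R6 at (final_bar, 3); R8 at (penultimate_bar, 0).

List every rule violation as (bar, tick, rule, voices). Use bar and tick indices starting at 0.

(3, 0, R2, (0, 1))
(3, 1, R3, (0, 1))
(3, 1, R4, (0, 1))
(3, 3, R7, (1,))

bar 0: v0=C3 v1=C4 downbeat P8
bar 1: v0=E3 v1=G3 downbeat m3
bar 2: v0=C3 v1=E3 downbeat M3
bar 3: v0=D3 v1=A3 downbeat P5
bar 4: v0=C3 v1=A3 downbeat M6
bar 5: v0=D3 v1=B3 downbeat M6
bar 6: v0=C3 v1=C4 downbeat P8
  -> R2 @ bar 3 tick 0 v(0, 1): C3/E3 M3 -> D3/A3 P5 similar
  -> R3 @ bar 3 tick 1 v(0, 1): D3 above C3
  -> R4 @ bar 3 tick 1 v(0, 1): D3/C3 M2 untreated
  -> R7 @ bar 3 tick 3 v(1,): F3->B3 leap 6st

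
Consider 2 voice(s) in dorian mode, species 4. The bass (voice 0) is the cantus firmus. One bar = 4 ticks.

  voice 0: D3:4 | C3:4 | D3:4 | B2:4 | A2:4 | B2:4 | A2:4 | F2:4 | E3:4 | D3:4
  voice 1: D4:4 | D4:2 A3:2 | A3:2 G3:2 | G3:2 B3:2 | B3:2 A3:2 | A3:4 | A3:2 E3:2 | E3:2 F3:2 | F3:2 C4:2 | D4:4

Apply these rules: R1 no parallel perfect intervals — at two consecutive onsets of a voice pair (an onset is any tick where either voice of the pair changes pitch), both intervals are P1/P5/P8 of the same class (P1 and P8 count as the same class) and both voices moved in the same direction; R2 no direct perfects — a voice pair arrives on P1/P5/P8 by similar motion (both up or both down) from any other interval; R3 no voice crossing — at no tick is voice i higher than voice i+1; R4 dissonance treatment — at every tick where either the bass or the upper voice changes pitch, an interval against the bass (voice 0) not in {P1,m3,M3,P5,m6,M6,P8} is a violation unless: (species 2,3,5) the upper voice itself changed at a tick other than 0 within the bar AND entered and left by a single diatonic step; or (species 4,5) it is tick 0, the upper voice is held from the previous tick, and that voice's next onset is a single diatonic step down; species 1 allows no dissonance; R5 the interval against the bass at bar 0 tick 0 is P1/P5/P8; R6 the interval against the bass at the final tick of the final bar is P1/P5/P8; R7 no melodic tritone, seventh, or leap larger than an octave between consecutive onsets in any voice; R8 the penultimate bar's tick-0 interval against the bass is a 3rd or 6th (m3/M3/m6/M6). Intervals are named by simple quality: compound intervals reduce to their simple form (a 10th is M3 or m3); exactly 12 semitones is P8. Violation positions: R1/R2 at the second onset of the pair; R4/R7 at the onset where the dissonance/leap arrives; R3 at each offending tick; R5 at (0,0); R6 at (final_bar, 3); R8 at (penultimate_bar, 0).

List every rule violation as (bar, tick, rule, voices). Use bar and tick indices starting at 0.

bar 0: v0=D3 v1=D4 downbeat P8
bar 1: v0=C3 v1=D4 downbeat M2
bar 2: v0=D3 v1=A3 downbeat P5
bar 3: v0=B2 v1=G3 downbeat m6
bar 4: v0=A2 v1=B3 downbeat M2
bar 5: v0=B2 v1=A3 downbeat m7
bar 6: v0=A2 v1=A3 downbeat P8
bar 7: v0=F2 v1=E3 downbeat M7
bar 8: v0=E3 v1=F3 downbeat m2
bar 9: v0=D3 v1=D4 downbeat P8
  -> R4 @ bar 1 tick 0 v(0, 1): C3/D4 M2 untreated
  -> R4 @ bar 2 tick 2 v(0, 1): D3/G3 P4 untreated
  -> R4 @ bar 5 tick 0 v(0, 1): B2/A3 m7 untreated
  -> R4 @ bar 7 tick 0 v(0, 1): F2/E3 M7 untreated
  -> R4 @ bar 8 tick 0 v(0, 1): E3/F3 m2 untreated
  -> R7 @ bar 8 tick 0 v(0,): F2->E3 leap 11st
  -> R8 @ bar 8 tick 0 v(0, 1): penult m2 not 3rd/6th

(1, 0, R4, (0, 1))
(2, 2, R4, (0, 1))
(5, 0, R4, (0, 1))
(7, 0, R4, (0, 1))
(8, 0, R4, (0, 1))
(8, 0, R7, (0,))
(8, 0, R8, (0, 1))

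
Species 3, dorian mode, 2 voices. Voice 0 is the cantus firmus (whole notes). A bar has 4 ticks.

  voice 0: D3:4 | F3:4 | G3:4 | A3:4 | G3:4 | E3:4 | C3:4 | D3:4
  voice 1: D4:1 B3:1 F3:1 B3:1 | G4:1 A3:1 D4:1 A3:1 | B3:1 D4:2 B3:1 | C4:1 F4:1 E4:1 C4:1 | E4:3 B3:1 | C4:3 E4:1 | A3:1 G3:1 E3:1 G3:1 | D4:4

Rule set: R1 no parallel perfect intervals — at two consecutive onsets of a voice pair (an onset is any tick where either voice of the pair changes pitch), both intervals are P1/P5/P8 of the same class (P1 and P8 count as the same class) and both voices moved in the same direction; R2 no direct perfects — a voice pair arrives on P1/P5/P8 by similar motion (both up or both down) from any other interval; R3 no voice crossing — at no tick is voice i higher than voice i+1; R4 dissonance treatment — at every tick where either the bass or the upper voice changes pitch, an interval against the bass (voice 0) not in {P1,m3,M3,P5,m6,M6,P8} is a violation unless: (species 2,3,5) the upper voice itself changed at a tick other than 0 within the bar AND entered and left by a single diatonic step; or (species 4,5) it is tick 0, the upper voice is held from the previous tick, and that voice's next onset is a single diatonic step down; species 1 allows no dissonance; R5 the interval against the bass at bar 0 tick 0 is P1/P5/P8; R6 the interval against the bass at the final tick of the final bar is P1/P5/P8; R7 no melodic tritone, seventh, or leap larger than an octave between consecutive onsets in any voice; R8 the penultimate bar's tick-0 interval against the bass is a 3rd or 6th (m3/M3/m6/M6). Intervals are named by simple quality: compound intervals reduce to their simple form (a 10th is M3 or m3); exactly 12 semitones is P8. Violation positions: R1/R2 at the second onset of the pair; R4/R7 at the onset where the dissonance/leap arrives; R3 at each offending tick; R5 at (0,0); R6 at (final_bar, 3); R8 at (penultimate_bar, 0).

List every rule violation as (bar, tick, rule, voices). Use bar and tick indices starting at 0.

(0, 2, R7, (1,))
(0, 3, R7, (1,))
(1, 0, R4, (0, 1))
(1, 1, R7, (1,))
(7, 0, R2, (0, 1))

bar 0: v0=D3 v1=D4 downbeat P8
bar 1: v0=F3 v1=G4 downbeat M2
bar 2: v0=G3 v1=B3 downbeat M3
bar 3: v0=A3 v1=C4 downbeat m3
bar 4: v0=G3 v1=E4 downbeat M6
bar 5: v0=E3 v1=C4 downbeat m6
bar 6: v0=C3 v1=A3 downbeat M6
bar 7: v0=D3 v1=D4 downbeat P8
  -> R7 @ bar 0 tick 2 v(1,): B3->F3 leap 6st
  -> R7 @ bar 0 tick 3 v(1,): F3->B3 leap 6st
  -> R4 @ bar 1 tick 0 v(0, 1): F3/G4 M2 untreated
  -> R7 @ bar 1 tick 1 v(1,): G4->A3 leap 10st
  -> R2 @ bar 7 tick 0 v(0, 1): C3/G3 P5 -> D3/D4 P8 similar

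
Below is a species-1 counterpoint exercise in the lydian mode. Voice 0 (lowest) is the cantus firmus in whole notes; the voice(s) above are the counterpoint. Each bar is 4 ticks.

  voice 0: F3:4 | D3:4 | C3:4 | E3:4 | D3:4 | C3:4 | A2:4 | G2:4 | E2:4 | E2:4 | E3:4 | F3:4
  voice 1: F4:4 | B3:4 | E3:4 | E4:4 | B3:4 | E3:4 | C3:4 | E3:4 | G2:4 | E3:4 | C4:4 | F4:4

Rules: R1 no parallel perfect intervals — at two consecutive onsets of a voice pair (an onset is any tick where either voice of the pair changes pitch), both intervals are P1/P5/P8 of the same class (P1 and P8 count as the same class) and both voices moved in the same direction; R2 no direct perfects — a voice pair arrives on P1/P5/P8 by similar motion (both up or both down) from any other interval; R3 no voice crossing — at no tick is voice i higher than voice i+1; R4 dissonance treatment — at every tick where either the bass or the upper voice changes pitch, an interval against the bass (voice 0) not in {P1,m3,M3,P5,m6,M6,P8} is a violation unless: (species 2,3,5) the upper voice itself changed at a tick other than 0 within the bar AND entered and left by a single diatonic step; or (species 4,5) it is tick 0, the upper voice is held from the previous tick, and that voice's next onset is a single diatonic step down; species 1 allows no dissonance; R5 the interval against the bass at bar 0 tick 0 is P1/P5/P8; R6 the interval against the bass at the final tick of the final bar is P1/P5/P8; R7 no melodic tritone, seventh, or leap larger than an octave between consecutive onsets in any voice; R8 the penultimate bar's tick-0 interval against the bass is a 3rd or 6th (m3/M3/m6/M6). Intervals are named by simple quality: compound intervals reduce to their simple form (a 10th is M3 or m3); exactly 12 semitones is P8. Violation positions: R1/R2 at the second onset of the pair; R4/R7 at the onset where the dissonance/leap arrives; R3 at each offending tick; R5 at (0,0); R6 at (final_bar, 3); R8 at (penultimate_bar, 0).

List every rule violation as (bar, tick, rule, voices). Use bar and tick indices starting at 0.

bar 0: v0=F3 v1=F4 downbeat P8
bar 1: v0=D3 v1=B3 downbeat M6
bar 2: v0=C3 v1=E3 downbeat M3
bar 3: v0=E3 v1=E4 downbeat P8
bar 4: v0=D3 v1=B3 downbeat M6
bar 5: v0=C3 v1=E3 downbeat M3
bar 6: v0=A2 v1=C3 downbeat m3
bar 7: v0=G2 v1=E3 downbeat M6
bar 8: v0=E2 v1=G2 downbeat m3
bar 9: v0=E2 v1=E3 downbeat P8
bar 10: v0=E3 v1=C4 downbeat m6
bar 11: v0=F3 v1=F4 downbeat P8
  -> R7 @ bar 1 tick 0 v(1,): F4->B3 leap 6st
  -> R2 @ bar 3 tick 0 v(0, 1): C3/E3 M3 -> E3/E4 P8 similar
  -> R2 @ bar 11 tick 0 v(0, 1): E3/C4 m6 -> F3/F4 P8 similar

(1, 0, R7, (1,))
(3, 0, R2, (0, 1))
(11, 0, R2, (0, 1))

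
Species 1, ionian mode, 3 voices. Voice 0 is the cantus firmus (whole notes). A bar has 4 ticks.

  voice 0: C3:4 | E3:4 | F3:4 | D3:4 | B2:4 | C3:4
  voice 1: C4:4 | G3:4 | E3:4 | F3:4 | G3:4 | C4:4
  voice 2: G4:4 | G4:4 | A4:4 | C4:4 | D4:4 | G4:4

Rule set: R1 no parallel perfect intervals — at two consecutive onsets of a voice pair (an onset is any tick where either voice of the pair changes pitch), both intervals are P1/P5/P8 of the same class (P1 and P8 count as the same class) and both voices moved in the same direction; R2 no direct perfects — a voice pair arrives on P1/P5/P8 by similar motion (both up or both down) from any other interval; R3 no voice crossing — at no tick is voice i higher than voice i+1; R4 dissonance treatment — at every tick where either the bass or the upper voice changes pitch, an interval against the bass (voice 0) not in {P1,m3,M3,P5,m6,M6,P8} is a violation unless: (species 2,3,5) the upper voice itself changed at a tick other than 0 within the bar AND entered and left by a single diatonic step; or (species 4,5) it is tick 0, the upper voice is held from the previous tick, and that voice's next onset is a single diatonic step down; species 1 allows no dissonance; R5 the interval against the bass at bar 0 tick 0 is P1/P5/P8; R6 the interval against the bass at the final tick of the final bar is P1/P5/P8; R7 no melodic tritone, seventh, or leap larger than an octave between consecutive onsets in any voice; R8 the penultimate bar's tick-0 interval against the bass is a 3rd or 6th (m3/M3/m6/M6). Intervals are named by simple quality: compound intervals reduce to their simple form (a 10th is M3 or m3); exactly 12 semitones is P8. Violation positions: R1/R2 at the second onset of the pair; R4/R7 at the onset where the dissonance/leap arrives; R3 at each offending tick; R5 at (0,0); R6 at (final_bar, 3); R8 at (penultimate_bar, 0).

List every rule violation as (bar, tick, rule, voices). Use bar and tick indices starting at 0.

bar 0: v0=C3 v1=C4 v2=G4 downbeat P5
bar 1: v0=E3 v1=G3 v2=G4 downbeat m3
bar 2: v0=F3 v1=E3 v2=A4 downbeat M3
bar 3: v0=D3 v1=F3 v2=C4 downbeat m7
bar 4: v0=B2 v1=G3 v2=D4 downbeat m3
bar 5: v0=C3 v1=C4 v2=G4 downbeat P5
  -> R3 @ bar 2 tick 0 v(0, 1): F3 above E3
  -> R4 @ bar 2 tick 0 v(0, 1): F3/E3 m2 untreated
  -> R3 @ bar 2 tick 1 v(0, 1): F3 above E3
  -> R3 @ bar 2 tick 2 v(0, 1): F3 above E3
  -> R3 @ bar 2 tick 3 v(0, 1): F3 above E3
  -> R4 @ bar 3 tick 0 v(0, 2): D3/C4 m7 untreated
  -> R1 @ bar 4 tick 0 v(1, 2): F3/C4 P5 -> G3/D4 P5 similar
  -> R1 @ bar 5 tick 0 v(1, 2): G3/D4 P5 -> C4/G4 P5 similar
  -> R2 @ bar 5 tick 0 v(0, 1): B2/G3 m6 -> C3/C4 P8 similar
  -> R2 @ bar 5 tick 0 v(0, 2): B2/D4 m3 -> C3/G4 P5 similar

(2, 0, R3, (0, 1))
(2, 0, R4, (0, 1))
(2, 1, R3, (0, 1))
(2, 2, R3, (0, 1))
(2, 3, R3, (0, 1))
(3, 0, R4, (0, 2))
(4, 0, R1, (1, 2))
(5, 0, R1, (1, 2))
(5, 0, R2, (0, 1))
(5, 0, R2, (0, 2))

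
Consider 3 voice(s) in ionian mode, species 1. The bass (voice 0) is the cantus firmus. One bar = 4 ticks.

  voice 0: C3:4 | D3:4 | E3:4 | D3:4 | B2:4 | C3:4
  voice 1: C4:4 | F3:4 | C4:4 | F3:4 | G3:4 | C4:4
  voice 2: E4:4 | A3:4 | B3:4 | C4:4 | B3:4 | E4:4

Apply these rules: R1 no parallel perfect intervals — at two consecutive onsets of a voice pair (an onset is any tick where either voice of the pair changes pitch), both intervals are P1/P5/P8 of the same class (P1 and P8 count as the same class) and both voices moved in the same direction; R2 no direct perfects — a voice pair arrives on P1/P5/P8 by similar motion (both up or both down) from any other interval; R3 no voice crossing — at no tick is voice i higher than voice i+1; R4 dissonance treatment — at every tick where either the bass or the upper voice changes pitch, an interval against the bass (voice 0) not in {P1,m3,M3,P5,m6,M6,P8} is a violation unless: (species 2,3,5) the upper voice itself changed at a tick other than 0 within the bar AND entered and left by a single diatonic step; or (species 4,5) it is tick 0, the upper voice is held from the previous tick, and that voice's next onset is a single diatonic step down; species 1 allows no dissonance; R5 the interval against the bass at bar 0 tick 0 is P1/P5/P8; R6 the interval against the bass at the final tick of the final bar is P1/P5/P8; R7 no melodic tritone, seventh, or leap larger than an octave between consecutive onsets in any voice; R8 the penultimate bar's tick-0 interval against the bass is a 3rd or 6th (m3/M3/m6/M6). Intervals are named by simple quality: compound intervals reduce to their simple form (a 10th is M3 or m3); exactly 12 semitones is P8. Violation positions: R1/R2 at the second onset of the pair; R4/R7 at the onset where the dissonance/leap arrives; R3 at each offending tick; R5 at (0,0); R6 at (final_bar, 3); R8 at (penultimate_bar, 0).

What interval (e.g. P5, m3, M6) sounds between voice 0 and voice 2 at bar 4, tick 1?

voice 0=B2 voice 2=B3 -> P8

P8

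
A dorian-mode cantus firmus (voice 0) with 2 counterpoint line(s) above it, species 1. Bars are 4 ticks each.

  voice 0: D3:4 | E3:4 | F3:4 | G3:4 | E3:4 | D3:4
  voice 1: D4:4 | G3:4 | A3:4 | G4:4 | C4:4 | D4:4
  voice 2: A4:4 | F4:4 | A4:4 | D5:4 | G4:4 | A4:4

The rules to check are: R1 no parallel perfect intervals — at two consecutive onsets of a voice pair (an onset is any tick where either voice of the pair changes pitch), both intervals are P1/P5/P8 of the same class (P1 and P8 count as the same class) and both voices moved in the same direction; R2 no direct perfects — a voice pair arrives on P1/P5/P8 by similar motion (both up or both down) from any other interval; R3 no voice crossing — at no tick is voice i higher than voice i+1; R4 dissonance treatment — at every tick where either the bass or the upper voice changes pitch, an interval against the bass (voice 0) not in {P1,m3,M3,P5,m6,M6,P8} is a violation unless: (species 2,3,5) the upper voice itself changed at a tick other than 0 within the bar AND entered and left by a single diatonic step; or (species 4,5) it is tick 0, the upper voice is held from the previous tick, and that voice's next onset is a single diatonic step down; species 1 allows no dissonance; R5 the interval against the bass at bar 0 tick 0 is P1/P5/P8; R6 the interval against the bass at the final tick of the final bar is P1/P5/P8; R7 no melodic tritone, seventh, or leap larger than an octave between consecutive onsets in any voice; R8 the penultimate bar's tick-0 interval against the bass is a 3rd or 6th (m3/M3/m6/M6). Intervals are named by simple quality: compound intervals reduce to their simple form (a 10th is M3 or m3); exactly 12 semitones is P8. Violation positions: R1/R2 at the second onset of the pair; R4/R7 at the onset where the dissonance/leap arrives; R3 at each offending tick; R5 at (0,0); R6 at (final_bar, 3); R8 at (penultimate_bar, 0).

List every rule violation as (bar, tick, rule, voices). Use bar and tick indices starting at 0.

(1, 0, R4, (0, 2))
(2, 0, R2, (1, 2))
(3, 0, R2, (0, 1))
(3, 0, R2, (0, 2))
(3, 0, R2, (1, 2))
(3, 0, R7, (1,))
(4, 0, R1, (1, 2))
(5, 0, R1, (1, 2))

bar 0: v0=D3 v1=D4 v2=A4 downbeat P5
bar 1: v0=E3 v1=G3 v2=F4 downbeat m2
bar 2: v0=F3 v1=A3 v2=A4 downbeat M3
bar 3: v0=G3 v1=G4 v2=D5 downbeat P5
bar 4: v0=E3 v1=C4 v2=G4 downbeat m3
bar 5: v0=D3 v1=D4 v2=A4 downbeat P5
  -> R4 @ bar 1 tick 0 v(0, 2): E3/F4 m2 untreated
  -> R2 @ bar 2 tick 0 v(1, 2): G3/F4 m7 -> A3/A4 P8 similar
  -> R2 @ bar 3 tick 0 v(0, 1): F3/A3 M3 -> G3/G4 P8 similar
  -> R2 @ bar 3 tick 0 v(0, 2): F3/A4 M3 -> G3/D5 P5 similar
  -> R2 @ bar 3 tick 0 v(1, 2): A3/A4 P8 -> G4/D5 P5 similar
  -> R7 @ bar 3 tick 0 v(1,): A3->G4 leap 10st
  -> R1 @ bar 4 tick 0 v(1, 2): G4/D5 P5 -> C4/G4 P5 similar
  -> R1 @ bar 5 tick 0 v(1, 2): C4/G4 P5 -> D4/A4 P5 similar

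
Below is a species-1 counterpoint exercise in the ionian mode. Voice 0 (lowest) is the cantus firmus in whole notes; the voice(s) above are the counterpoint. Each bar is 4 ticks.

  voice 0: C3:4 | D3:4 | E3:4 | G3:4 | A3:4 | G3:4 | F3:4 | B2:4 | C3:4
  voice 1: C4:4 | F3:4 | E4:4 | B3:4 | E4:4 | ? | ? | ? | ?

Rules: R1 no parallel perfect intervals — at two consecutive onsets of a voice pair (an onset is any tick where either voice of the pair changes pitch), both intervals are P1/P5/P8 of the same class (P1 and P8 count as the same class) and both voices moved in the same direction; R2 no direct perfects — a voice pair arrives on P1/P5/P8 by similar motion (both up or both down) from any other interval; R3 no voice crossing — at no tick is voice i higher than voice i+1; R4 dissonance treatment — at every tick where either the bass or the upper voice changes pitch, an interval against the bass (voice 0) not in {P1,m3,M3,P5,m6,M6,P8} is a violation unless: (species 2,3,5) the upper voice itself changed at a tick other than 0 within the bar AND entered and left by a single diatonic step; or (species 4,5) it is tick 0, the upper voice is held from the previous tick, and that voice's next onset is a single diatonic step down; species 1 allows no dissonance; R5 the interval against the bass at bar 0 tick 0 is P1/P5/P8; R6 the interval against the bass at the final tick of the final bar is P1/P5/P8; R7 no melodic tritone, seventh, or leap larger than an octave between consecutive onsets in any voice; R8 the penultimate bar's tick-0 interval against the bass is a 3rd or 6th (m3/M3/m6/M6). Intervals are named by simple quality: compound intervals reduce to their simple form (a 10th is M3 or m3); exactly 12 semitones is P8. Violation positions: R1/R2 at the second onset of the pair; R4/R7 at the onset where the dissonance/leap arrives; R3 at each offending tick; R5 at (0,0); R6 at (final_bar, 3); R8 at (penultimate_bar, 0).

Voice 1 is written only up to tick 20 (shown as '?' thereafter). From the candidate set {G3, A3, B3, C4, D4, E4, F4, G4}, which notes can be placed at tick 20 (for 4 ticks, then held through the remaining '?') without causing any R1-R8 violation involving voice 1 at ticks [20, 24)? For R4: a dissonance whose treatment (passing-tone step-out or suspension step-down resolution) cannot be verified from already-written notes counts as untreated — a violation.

G3: violates R2
A3: violates R4
B3: legal
C4: violates R4
D4: violates R1
E4: legal
F4: violates R4
G4: legal

{B3, E4, G4}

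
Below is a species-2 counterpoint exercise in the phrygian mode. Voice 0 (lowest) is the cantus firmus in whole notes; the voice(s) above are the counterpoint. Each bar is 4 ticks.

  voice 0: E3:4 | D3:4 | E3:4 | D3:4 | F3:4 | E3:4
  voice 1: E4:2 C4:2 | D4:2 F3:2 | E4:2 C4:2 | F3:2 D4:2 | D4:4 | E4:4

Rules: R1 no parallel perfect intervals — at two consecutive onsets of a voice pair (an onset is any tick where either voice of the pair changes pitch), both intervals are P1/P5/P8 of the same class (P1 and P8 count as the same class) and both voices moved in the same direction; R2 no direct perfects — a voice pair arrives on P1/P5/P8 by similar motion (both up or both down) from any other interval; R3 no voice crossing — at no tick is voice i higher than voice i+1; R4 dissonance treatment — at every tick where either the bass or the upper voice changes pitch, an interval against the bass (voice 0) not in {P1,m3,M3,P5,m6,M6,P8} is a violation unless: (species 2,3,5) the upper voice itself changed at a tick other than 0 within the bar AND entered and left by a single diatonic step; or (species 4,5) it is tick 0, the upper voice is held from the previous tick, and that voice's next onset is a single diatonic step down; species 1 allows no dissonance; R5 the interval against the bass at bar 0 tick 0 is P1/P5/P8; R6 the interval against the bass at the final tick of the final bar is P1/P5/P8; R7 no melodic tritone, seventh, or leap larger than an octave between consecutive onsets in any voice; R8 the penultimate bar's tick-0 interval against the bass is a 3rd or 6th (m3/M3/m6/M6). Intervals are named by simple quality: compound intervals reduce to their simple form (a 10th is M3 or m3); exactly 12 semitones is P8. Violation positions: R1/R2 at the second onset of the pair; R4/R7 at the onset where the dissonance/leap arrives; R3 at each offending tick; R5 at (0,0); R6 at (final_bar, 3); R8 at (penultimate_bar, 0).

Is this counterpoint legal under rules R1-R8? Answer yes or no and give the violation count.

No (2 violations)

bar 0: v0=E3 v1=E4 (P8)
bar 1: v0=D3 v1=D4 (P8)
bar 2: v0=E3 v1=E4 (P8)
bar 3: v0=D3 v1=F3 (m3)
bar 4: v0=F3 v1=D4 (M6)
bar 5: v0=E3 v1=E4 (P8)
  R2 @ bar2.0: D3/F3 m3 -> E3/E4 P8 similar
  R7 @ bar2.0: F3->E4 leap 11st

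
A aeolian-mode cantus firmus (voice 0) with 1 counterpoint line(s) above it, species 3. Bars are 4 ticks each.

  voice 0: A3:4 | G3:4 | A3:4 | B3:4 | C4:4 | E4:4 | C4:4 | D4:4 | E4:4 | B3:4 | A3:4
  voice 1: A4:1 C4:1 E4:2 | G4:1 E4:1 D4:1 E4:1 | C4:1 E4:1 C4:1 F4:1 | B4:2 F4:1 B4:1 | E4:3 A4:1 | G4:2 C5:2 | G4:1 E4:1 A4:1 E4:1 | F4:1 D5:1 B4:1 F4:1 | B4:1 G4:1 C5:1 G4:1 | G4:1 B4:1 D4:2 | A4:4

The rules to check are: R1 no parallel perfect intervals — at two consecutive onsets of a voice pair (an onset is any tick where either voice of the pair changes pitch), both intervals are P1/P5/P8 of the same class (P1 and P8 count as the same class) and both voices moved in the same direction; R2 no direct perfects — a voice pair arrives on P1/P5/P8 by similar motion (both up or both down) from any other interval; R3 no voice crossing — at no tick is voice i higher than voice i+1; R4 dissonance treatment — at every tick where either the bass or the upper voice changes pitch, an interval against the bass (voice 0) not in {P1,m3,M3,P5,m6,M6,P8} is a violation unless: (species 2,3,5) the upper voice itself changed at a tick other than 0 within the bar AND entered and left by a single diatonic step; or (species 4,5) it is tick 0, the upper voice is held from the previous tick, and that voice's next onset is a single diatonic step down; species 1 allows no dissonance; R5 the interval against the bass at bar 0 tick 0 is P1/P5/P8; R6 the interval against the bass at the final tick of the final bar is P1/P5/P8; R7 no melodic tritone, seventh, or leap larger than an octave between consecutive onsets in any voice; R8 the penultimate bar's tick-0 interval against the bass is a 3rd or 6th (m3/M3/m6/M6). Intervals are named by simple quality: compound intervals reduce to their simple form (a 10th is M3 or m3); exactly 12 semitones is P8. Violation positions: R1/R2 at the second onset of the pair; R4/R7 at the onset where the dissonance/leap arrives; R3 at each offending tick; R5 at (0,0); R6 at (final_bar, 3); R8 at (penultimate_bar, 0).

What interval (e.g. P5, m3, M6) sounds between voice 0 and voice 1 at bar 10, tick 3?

voice 0=A3 voice 1=A4 -> P8

P8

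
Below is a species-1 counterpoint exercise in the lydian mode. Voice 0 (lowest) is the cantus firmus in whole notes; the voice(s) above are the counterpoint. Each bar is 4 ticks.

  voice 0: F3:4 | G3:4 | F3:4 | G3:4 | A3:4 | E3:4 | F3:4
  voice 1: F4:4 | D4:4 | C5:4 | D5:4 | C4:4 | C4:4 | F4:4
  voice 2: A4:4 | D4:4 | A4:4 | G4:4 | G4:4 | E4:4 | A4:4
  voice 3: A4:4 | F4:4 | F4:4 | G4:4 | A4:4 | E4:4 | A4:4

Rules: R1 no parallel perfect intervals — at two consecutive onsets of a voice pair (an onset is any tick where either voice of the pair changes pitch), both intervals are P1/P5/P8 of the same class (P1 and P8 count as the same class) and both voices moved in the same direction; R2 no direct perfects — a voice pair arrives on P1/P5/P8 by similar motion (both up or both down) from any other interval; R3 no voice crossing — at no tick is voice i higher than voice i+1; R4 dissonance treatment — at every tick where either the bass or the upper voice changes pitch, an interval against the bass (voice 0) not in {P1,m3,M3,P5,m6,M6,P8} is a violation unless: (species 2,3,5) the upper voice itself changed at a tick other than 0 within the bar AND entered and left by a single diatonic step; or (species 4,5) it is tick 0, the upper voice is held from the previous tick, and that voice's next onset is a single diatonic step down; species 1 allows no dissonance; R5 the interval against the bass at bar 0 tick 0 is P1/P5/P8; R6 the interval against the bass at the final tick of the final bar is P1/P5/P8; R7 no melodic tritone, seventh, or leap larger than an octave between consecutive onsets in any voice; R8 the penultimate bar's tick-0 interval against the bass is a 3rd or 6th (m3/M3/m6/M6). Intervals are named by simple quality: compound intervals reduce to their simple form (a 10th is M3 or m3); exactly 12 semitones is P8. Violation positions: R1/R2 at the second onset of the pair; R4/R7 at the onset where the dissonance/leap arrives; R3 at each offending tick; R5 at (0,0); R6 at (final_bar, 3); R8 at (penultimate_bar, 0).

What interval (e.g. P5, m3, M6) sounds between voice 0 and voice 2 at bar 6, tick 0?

M3

voice 0=F3 voice 2=A4 -> M3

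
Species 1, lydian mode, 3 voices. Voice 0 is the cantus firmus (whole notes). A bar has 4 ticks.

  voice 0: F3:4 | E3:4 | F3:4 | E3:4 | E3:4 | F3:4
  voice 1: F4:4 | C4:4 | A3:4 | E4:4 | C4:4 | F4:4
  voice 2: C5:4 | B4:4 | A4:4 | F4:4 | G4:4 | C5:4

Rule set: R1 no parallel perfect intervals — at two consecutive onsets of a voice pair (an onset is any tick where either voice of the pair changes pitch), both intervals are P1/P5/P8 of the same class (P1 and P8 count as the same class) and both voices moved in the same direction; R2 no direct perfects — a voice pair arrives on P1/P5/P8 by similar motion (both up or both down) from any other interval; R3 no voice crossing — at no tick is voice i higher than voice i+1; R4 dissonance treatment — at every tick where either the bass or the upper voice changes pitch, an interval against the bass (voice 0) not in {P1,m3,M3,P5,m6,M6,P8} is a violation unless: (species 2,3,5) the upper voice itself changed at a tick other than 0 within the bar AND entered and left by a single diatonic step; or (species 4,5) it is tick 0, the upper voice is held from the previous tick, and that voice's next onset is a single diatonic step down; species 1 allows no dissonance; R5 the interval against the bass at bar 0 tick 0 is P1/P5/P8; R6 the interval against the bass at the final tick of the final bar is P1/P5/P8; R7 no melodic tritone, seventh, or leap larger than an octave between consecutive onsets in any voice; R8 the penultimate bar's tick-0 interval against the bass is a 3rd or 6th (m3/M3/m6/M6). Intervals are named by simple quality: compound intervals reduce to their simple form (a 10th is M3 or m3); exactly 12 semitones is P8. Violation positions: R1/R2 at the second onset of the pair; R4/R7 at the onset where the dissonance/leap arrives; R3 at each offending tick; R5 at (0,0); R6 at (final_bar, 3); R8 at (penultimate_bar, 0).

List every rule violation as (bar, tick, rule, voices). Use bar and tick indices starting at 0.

(1, 0, R1, (0, 2))
(2, 0, R2, (1, 2))
(3, 0, R4, (0, 2))
(5, 0, R1, (1, 2))
(5, 0, R2, (0, 1))
(5, 0, R2, (0, 2))

bar 0: v0=F3 v1=F4 v2=C5 downbeat P5
bar 1: v0=E3 v1=C4 v2=B4 downbeat P5
bar 2: v0=F3 v1=A3 v2=A4 downbeat M3
bar 3: v0=E3 v1=E4 v2=F4 downbeat m2
bar 4: v0=E3 v1=C4 v2=G4 downbeat m3
bar 5: v0=F3 v1=F4 v2=C5 downbeat P5
  -> R1 @ bar 1 tick 0 v(0, 2): F3/C5 P5 -> E3/B4 P5 similar
  -> R2 @ bar 2 tick 0 v(1, 2): C4/B4 M7 -> A3/A4 P8 similar
  -> R4 @ bar 3 tick 0 v(0, 2): E3/F4 m2 untreated
  -> R1 @ bar 5 tick 0 v(1, 2): C4/G4 P5 -> F4/C5 P5 similar
  -> R2 @ bar 5 tick 0 v(0, 1): E3/C4 m6 -> F3/F4 P8 similar
  -> R2 @ bar 5 tick 0 v(0, 2): E3/G4 m3 -> F3/C5 P5 similar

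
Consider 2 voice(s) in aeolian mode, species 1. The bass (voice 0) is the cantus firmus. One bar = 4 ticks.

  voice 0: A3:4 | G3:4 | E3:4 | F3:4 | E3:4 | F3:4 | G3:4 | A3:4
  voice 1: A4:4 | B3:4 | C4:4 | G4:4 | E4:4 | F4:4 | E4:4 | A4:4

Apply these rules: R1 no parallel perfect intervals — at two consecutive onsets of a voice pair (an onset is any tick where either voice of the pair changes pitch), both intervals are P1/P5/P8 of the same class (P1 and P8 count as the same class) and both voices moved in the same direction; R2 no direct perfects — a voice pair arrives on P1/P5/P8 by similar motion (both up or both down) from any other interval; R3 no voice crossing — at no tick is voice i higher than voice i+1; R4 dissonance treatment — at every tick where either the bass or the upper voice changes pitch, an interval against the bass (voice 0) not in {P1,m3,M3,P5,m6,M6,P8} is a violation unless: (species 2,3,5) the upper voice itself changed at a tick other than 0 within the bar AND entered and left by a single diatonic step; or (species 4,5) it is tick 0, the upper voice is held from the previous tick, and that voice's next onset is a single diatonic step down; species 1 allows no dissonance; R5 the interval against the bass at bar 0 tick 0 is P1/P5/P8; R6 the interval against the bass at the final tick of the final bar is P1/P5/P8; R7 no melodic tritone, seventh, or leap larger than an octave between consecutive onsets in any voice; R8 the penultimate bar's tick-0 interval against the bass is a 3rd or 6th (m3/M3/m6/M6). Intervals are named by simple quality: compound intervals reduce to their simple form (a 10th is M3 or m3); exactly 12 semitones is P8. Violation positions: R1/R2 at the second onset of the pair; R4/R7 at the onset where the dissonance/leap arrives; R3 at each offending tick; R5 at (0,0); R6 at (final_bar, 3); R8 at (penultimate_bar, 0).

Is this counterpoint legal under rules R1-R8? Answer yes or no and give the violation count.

bar 0: v0=A3 v1=A4 (P8)
bar 1: v0=G3 v1=B3 (M3)
bar 2: v0=E3 v1=C4 (m6)
bar 3: v0=F3 v1=G4 (M2)
bar 4: v0=E3 v1=E4 (P8)
bar 5: v0=F3 v1=F4 (P8)
bar 6: v0=G3 v1=E4 (M6)
bar 7: v0=A3 v1=A4 (P8)
  R7 @ bar1.0: A4->B3 leap 10st
  R4 @ bar3.0: F3/G4 M2 untreated
  R2 @ bar4.0: F3/G4 M2 -> E3/E4 P8 similar
  R1 @ bar5.0: E3/E4 P8 -> F3/F4 P8 similar
  R2 @ bar7.0: G3/E4 M6 -> A3/A4 P8 similar

No (5 violations)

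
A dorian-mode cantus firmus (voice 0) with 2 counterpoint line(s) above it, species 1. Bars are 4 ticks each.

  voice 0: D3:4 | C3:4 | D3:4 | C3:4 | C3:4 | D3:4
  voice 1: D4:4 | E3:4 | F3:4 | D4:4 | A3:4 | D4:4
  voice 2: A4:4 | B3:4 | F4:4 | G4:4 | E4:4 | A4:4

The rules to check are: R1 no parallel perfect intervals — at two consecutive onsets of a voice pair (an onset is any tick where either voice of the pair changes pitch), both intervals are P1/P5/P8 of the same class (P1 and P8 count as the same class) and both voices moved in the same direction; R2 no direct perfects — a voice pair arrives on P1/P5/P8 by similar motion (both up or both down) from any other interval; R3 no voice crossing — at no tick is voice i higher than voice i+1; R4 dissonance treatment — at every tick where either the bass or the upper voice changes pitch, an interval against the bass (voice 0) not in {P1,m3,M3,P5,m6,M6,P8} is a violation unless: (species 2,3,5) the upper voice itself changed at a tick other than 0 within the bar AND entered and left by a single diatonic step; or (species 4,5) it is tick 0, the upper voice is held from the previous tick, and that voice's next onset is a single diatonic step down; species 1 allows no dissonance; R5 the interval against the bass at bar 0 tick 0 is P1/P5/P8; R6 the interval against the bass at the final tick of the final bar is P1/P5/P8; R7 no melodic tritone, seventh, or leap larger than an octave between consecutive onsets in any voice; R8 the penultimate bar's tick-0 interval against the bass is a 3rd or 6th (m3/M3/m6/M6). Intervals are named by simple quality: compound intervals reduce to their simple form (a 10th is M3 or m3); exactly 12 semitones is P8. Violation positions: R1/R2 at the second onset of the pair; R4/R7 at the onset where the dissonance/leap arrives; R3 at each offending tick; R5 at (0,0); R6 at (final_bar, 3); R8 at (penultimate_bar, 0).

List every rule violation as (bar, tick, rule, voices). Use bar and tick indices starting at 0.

bar 0: v0=D3 v1=D4 v2=A4 downbeat P5
bar 1: v0=C3 v1=E3 v2=B3 downbeat M7
bar 2: v0=D3 v1=F3 v2=F4 downbeat m3
bar 3: v0=C3 v1=D4 v2=G4 downbeat P5
bar 4: v0=C3 v1=A3 v2=E4 downbeat M3
bar 5: v0=D3 v1=D4 v2=A4 downbeat P5
  -> R1 @ bar 1 tick 0 v(1, 2): D4/A4 P5 -> E3/B3 P5 similar
  -> R4 @ bar 1 tick 0 v(0, 2): C3/B3 M7 untreated
  -> R7 @ bar 1 tick 0 v(1,): D4->E3 leap 10st
  -> R7 @ bar 1 tick 0 v(2,): A4->B3 leap 10st
  -> R2 @ bar 2 tick 0 v(1, 2): E3/B3 P5 -> F3/F4 P8 similar
  -> R7 @ bar 2 tick 0 v(2,): B3->F4 leap 6st
  -> R4 @ bar 3 tick 0 v(0, 1): C3/D4 M2 untreated
  -> R2 @ bar 4 tick 0 v(1, 2): D4/G4 P4 -> A3/E4 P5 similar
  -> R1 @ bar 5 tick 0 v(1, 2): A3/E4 P5 -> D4/A4 P5 similar
  -> R2 @ bar 5 tick 0 v(0, 1): C3/A3 M6 -> D3/D4 P8 similar
  -> R2 @ bar 5 tick 0 v(0, 2): C3/E4 M3 -> D3/A4 P5 similar

(1, 0, R1, (1, 2))
(1, 0, R4, (0, 2))
(1, 0, R7, (1,))
(1, 0, R7, (2,))
(2, 0, R2, (1, 2))
(2, 0, R7, (2,))
(3, 0, R4, (0, 1))
(4, 0, R2, (1, 2))
(5, 0, R1, (1, 2))
(5, 0, R2, (0, 1))
(5, 0, R2, (0, 2))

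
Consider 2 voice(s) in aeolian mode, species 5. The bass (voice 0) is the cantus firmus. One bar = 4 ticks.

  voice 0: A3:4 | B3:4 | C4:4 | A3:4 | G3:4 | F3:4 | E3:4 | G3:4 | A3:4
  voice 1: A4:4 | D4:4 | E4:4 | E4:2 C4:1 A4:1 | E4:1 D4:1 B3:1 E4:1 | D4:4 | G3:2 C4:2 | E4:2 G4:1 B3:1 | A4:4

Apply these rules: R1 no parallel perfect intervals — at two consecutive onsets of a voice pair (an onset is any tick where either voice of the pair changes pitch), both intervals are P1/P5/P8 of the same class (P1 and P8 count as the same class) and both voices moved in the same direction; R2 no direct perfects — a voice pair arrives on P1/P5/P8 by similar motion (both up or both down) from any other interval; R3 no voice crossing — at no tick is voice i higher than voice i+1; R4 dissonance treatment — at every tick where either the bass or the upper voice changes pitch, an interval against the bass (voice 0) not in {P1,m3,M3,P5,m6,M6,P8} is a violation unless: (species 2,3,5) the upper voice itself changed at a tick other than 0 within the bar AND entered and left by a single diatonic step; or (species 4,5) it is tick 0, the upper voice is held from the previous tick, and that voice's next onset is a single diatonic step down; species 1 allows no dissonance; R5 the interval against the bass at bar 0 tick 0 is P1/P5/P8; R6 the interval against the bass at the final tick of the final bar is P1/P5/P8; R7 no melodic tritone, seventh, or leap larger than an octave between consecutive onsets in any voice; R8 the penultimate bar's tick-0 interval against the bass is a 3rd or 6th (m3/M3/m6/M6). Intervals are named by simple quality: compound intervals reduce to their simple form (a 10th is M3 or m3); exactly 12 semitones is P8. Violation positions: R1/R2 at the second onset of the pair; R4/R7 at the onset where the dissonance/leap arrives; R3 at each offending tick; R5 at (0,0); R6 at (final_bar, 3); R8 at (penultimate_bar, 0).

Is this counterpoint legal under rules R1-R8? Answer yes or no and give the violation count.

No (2 violations)

bar 0: v0=A3 v1=A4 (P8)
bar 1: v0=B3 v1=D4 (m3)
bar 2: v0=C4 v1=E4 (M3)
bar 3: v0=A3 v1=E4 (P5)
bar 4: v0=G3 v1=E4 (M6)
bar 5: v0=F3 v1=D4 (M6)
bar 6: v0=E3 v1=G3 (m3)
bar 7: v0=G3 v1=E4 (M6)
bar 8: v0=A3 v1=A4 (P8)
  R2 @ bar8.0: G3/B3 M3 -> A3/A4 P8 similar
  R7 @ bar8.0: B3->A4 leap 10st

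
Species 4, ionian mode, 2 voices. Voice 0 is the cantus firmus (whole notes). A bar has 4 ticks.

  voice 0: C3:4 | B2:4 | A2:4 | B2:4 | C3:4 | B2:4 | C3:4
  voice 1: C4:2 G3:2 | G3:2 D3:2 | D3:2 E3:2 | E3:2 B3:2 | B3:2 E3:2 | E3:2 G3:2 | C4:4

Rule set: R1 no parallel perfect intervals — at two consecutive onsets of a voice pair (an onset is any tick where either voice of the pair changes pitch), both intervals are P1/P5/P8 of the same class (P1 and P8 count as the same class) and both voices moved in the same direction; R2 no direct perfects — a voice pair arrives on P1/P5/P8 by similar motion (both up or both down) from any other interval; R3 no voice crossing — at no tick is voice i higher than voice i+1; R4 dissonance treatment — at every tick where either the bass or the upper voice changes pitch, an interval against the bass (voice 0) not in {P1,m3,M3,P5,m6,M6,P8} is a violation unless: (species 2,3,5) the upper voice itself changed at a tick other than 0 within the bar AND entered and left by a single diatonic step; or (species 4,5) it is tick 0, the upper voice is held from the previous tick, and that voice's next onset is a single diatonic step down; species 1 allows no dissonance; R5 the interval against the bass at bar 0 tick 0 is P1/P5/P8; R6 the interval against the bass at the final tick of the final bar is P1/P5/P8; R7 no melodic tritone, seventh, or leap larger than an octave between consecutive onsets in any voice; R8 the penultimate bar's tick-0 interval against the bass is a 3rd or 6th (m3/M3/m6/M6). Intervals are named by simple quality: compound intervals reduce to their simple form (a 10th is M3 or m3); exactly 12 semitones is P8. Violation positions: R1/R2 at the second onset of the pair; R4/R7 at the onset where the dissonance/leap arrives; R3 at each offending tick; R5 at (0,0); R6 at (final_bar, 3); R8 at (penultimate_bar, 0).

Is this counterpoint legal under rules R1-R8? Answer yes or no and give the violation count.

bar 0: v0=C3 v1=C4 (P8)
bar 1: v0=B2 v1=G3 (m6)
bar 2: v0=A2 v1=D3 (P4)
bar 3: v0=B2 v1=E3 (P4)
bar 4: v0=C3 v1=B3 (M7)
bar 5: v0=B2 v1=E3 (P4)
bar 6: v0=C3 v1=C4 (P8)
  R4 @ bar2.0: A2/D3 P4 untreated
  R4 @ bar3.0: B2/E3 P4 untreated
  R4 @ bar4.0: C3/B3 M7 untreated
  R4 @ bar5.0: B2/E3 P4 untreated
  R8 @ bar5.0: penult P4 not 3rd/6th
  R2 @ bar6.0: B2/G3 m6 -> C3/C4 P8 similar

No (6 violations)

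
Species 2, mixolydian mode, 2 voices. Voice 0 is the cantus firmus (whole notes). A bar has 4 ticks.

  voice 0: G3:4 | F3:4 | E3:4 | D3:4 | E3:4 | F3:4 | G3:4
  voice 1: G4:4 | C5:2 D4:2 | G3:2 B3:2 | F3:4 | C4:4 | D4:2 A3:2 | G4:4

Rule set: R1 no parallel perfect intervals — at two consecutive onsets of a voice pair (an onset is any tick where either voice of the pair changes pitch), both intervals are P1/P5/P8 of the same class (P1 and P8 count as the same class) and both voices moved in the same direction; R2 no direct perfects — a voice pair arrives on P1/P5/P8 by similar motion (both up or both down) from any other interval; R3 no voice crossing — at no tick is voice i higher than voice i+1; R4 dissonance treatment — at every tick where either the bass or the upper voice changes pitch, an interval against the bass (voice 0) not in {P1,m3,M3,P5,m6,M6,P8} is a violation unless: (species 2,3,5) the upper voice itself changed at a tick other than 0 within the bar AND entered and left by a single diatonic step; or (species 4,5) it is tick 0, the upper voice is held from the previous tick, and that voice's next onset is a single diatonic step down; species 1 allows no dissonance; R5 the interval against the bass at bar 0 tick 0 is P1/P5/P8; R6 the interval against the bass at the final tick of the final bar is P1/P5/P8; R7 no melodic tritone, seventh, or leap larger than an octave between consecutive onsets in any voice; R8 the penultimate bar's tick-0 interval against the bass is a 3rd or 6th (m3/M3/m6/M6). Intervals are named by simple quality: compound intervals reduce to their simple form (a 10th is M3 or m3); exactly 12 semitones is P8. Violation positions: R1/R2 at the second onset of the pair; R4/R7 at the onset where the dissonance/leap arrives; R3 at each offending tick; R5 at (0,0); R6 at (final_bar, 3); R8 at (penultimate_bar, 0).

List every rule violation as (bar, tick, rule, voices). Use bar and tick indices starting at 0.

bar 0: v0=G3 v1=G4 downbeat P8
bar 1: v0=F3 v1=C5 downbeat P5
bar 2: v0=E3 v1=G3 downbeat m3
bar 3: v0=D3 v1=F3 downbeat m3
bar 4: v0=E3 v1=C4 downbeat m6
bar 5: v0=F3 v1=D4 downbeat M6
bar 6: v0=G3 v1=G4 downbeat P8
  -> R7 @ bar 1 tick 2 v(1,): C5->D4 leap 10st
  -> R7 @ bar 3 tick 0 v(1,): B3->F3 leap 6st
  -> R2 @ bar 6 tick 0 v(0, 1): F3/A3 M3 -> G3/G4 P8 similar
  -> R7 @ bar 6 tick 0 v(1,): A3->G4 leap 10st

(1, 2, R7, (1,))
(3, 0, R7, (1,))
(6, 0, R2, (0, 1))
(6, 0, R7, (1,))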